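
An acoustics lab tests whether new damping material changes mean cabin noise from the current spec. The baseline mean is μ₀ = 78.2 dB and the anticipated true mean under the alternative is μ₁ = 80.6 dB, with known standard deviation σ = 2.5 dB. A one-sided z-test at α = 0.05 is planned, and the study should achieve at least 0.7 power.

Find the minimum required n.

Standardized effect: d = |μ₁ − μ₀| / σ = |80.6 − 78.2| / 2.5 = 0.9600
For power 0.7 need Φ(δ − z_{0.05}) = 0.7, so δ = z_{0.05} + z_{0.30} = 1.645 + 0.524 = 2.169.
δ = d·√n ⇒ n = (δ/d)² = (2.169 / 0.9600)² = 5.11.
Round up to the next whole unit.

n = 6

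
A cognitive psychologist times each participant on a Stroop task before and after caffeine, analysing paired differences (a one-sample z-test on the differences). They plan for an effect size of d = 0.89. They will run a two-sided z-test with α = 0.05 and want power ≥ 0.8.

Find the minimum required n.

n = 10

For power 0.8 need Φ(δ − z_{0.025}) = 0.8, so δ = z_{0.025} + z_{0.20} = 1.960 + 0.842 = 2.802.
(For δ > 0 the lower-tail rejection region contributes negligibly to power, so the one-term inversion is standard.)
δ = d·√n ⇒ n = (δ/d)² = (2.802 / 0.89)² = 9.91.
Round up to the next whole unit.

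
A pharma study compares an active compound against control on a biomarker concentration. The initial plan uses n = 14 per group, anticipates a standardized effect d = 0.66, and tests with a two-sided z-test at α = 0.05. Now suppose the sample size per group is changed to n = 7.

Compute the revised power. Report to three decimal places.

Power ≈ 0.235

With n = 7 per group: δ = d·√(n/2) = 0.66 × √(7/2) = 1.2347. Critical value z_{0.025} = 1.960.
Revised power = Φ(δ − 1.960) + Φ(−δ − 1.960) = Φ(-0.725) + Φ(-3.195) = 0.2342 + 0.0007 = 0.2349.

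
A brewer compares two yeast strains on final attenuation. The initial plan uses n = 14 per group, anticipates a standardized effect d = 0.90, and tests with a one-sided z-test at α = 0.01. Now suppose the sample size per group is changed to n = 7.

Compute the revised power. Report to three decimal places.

Power ≈ 0.260

With n = 7 per group: δ = d·√(n/2) = 0.90 × √(7/2) = 1.6837. Critical value z_{0.01} = 2.326.
Revised power = P(Z > 2.326 − δ) = Φ(-0.643) = 0.2602.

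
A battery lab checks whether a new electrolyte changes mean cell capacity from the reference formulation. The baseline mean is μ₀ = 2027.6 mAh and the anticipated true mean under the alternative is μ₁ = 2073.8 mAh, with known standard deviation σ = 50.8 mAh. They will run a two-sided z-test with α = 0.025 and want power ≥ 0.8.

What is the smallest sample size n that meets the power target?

Standardized effect: d = |μ₁ − μ₀| / σ = |2073.8 − 2027.6| / 50.8 = 0.9094
Set Φ(δ − 2.241) = 0.8; then δ − 2.241 = Φ⁻¹(0.8) = 0.842, giving δ = 3.083.
(The Φ(−δ − z_{α/2}) term is vanishingly small for δ > 0 and is dropped in the standard sample-size formula.)
δ = d·√n ⇒ n = (δ/d)² = (3.083 / 0.9094)² = 11.49.
Rounding up, n = 12.

n = 12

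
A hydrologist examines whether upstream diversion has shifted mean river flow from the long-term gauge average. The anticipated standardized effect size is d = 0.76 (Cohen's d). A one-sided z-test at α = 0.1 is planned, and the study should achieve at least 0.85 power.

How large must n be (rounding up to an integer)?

n = 10

For power 0.85 need Φ(δ − z_{0.1}) = 0.85, so δ = z_{0.1} + z_{0.15} = 1.282 + 1.036 = 2.318.
δ = d·√n ⇒ n = (δ/d)² = (2.318 / 0.76)² = 9.30.
Rounding up, n = 10.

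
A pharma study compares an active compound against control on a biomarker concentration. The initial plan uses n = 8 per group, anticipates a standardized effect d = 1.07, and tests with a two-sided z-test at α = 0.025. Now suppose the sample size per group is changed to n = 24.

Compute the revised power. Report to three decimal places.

Power ≈ 0.929

With n = 24 per group: δ = d·√(n/2) = 1.07 × √(24/2) = 3.7066. Critical value z_{0.0125} = 2.241.
Revised power = Φ(δ − 2.241) + Φ(−δ − 2.241) = Φ(1.465) + Φ(-5.948) = 0.9286 + 0.0000 = 0.9286.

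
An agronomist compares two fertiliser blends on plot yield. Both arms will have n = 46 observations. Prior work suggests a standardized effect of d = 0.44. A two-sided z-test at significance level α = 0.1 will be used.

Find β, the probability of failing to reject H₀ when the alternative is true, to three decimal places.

β ≈ 0.321

Noncentrality parameter: δ = d·√(n/2) = 0.44 × √(46/2) = 2.1102
Two-sided α = 0.1 → critical value z_{0.05} = 1.645.
Power = Φ(δ − 1.645) + Φ(−δ − 1.645) = Φ(0.465) + Φ(-3.755) = 0.6791 + 0.0001 = 0.6792.
Type II error: β = 1 − power = 1 − 0.6792 = 0.3208.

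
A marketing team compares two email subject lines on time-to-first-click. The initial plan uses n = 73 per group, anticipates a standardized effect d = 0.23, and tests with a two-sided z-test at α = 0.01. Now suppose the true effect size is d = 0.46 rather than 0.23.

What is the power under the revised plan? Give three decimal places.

With d = 0.46: δ = d·√(n/2) = 0.46 × √(73/2) = 2.7791. Critical value z_{0.005} = 2.576.
Revised power = Φ(δ − 2.576) + Φ(−δ − 2.576) = Φ(0.203) + Φ(-5.355) = 0.5805 + 0.0000 = 0.5805.

Power ≈ 0.581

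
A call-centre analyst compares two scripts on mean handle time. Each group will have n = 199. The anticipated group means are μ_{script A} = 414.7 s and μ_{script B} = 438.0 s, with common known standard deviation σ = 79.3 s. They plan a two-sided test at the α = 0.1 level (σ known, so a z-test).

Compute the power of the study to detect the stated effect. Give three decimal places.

Standardized effect: d = |μ_{script A} − μ_{script B}| / σ = |414.7 − 438.0| / 79.3 = 0.2938
Noncentrality parameter: δ = d·√(n/2) = 0.2938 × √(199/2) = 2.9309
Two-sided α = 0.1 → critical value z_{0.05} = 1.645.
Power = Φ(δ − 1.645) + Φ(−δ − 1.645) = Φ(1.286) + Φ(-4.576) = 0.9008 + 0.0000 = 0.9008.

Power ≈ 0.901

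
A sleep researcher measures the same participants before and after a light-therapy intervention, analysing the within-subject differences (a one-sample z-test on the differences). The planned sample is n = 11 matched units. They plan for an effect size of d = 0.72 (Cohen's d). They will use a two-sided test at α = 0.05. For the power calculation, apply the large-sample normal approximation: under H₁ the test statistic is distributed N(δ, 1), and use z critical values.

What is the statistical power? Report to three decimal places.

Power ≈ 0.666

Noncentrality parameter: δ = d·√n = 0.72 × √11 = 2.3880
Critical value for a two-sided test at α = 0.05: z_{α/2} = 1.960.
Power = Φ(δ − 1.960) + Φ(−δ − 1.960) = Φ(0.428) + Φ(-4.348) = 0.6657 + 0.0000 = 0.6657.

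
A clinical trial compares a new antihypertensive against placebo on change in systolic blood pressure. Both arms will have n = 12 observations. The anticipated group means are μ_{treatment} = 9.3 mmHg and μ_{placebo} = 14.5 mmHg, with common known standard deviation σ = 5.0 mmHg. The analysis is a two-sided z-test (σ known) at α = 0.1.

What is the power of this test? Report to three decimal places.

Standardized effect: d = |μ_{treatment} − μ_{placebo}| / σ = |9.3 − 14.5| / 5.0 = 1.0400
Noncentrality parameter: δ = d·√(n/2) = 1.0400 × √(12/2) = 2.5475
Critical value for a two-sided test at α = 0.1: z_{α/2} = 1.645.
Power = Φ(δ − 1.645) + Φ(−δ − 1.645) = Φ(0.903) + Φ(-4.192) = 0.8166 + 0.0000 = 0.8166.

Power ≈ 0.817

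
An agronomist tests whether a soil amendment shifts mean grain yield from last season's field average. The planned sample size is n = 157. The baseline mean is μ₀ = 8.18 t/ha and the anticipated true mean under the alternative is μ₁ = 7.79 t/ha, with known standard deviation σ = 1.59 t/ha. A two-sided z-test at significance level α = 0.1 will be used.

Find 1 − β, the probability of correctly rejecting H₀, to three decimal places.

Standardized effect: d = |μ₁ − μ₀| / σ = |7.79 − 8.18| / 1.59 = 0.2453
Noncentrality parameter: δ = d·√n = 0.2453 × √157 = 3.0734
Two-sided α = 0.1 → critical value z_{0.05} = 1.645.
Power = Φ(δ − 1.645) + Φ(−δ − 1.645) = Φ(1.429) + Φ(-4.718) = 0.9234 + 0.0000 = 0.9234.

Power ≈ 0.923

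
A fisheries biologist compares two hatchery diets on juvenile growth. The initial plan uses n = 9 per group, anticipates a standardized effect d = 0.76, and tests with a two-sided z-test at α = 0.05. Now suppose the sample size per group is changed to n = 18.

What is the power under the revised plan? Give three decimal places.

With n = 18 per group: δ = d·√(n/2) = 0.76 × √(18/2) = 2.2800. Critical value z_{0.025} = 1.960.
Revised power = Φ(δ − 1.960) + Φ(−δ − 1.960) = Φ(0.320) + Φ(-4.240) = 0.6255 + 0.0000 = 0.6255.

Power ≈ 0.626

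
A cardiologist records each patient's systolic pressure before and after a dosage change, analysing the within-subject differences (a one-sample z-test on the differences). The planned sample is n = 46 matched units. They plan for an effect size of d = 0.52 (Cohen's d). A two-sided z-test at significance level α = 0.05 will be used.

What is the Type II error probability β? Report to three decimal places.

Noncentrality parameter: δ = d·√n = 0.52 × √46 = 3.5268
Two-sided α = 0.05 → critical value z_{0.025} = 1.960.
Power = Φ(δ − 1.960) + Φ(−δ − 1.960) = Φ(1.567) + Φ(-5.487) = 0.9414 + 0.0000 = 0.9414.
Type II error: β = 1 − power = 1 − 0.9414 = 0.0586.

β ≈ 0.059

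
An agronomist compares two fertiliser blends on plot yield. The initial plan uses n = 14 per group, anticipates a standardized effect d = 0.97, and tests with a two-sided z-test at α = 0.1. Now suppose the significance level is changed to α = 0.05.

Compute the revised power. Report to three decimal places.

δ = d·√(n/2) = 0.97 × √(14/2) = 2.5664 (unchanged). New critical value: z_{0.025} = 1.960.
Revised power = Φ(δ − 1.960) + Φ(−δ − 1.960) = Φ(0.606) + Φ(-4.526) = 0.7279 + 0.0000 = 0.7279.

Power ≈ 0.728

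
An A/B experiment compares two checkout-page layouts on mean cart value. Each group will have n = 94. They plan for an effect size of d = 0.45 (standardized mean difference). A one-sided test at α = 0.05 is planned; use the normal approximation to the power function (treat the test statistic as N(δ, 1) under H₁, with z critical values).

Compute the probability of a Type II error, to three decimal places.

Noncentrality parameter: δ = d·√(n/2) = 0.45 × √(94/2) = 3.0850
One-sided α = 0.05 → critical value z_{0.05} = 1.645.
Power = Φ(δ − 1.645) = Φ(1.440) = 0.9251.
Type II error: β = 1 − power = 1 − 0.9251 = 0.0749.

β ≈ 0.075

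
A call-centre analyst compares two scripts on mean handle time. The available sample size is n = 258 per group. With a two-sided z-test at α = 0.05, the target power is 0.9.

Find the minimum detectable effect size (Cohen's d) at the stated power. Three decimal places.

Need Φ(δ − 1.960) = 0.9, so δ = 1.960 + 1.282 = 3.242.
(Lower-tail contribution to power is negligible for δ > 0.)
δ = d·√(n/2) ⇒ d = δ/√(n/2) = 3.242/√(258/2) = 0.2854.

d ≈ 0.285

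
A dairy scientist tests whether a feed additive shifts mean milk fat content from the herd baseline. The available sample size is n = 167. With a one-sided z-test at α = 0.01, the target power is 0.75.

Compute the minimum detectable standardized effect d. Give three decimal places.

d ≈ 0.232

Required noncentrality: δ = z_{0.01} + z_{0.25} = 2.326 + 0.674 = 3.001.
δ = d·√n ⇒ d = δ/√n = 3.001/√167 = 0.2322.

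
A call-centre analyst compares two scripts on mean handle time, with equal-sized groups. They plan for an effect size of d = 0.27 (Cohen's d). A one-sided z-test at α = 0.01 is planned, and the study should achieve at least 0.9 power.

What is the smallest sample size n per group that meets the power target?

n = 358 per group

Set Φ(δ − 2.326) = 0.9; then δ − 2.326 = Φ⁻¹(0.9) = 1.282, giving δ = 3.608.
δ = d·√(n/2) ⇒ n = 2(δ/d)² = 2 × (3.608 / 0.27)² = 357.12.
Round up to the next whole unit.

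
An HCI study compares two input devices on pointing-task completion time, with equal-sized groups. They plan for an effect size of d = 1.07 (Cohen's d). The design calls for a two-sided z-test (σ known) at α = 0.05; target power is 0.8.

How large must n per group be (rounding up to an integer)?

n = 14 per group

Set Φ(δ − 1.960) = 0.8; then δ − 1.960 = Φ⁻¹(0.8) = 0.842, giving δ = 2.802.
(For δ > 0 the lower-tail rejection region contributes negligibly to power, so the one-term inversion is standard.)
δ = d·√(n/2) ⇒ n = 2(δ/d)² = 2 × (2.802 / 1.07)² = 13.71.
Round up to the next whole unit.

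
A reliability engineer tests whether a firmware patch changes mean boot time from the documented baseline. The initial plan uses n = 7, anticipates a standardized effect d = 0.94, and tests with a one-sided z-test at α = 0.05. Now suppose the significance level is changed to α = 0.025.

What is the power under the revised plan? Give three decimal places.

Power ≈ 0.701

δ = d·√n = 0.94 × √7 = 2.4870 (unchanged). New critical value: z_{0.025} = 1.960.
Revised power = P(Z > 1.960 − δ) = Φ(0.527) = 0.7009.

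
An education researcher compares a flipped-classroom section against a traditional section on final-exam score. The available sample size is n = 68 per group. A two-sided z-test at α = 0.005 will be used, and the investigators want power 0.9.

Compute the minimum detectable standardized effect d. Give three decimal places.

d ≈ 0.701

Required noncentrality: δ = z_{0.0025} + z_{0.10} = 2.807 + 1.282 = 4.089.
(The second rejection-region term Φ(−δ − z_{α/2}) is negligible and dropped.)
δ = d·√(n/2) ⇒ d = δ/√(n/2) = 4.089/√(68/2) = 0.7012.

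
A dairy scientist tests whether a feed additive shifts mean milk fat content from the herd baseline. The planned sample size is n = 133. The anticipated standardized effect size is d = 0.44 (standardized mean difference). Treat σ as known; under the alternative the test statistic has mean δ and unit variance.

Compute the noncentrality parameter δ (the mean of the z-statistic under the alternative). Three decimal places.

δ ≈ 5.074

The noncentrality parameter scales effect size by the design's sample-size factor: δ = d·√n = 0.44 × √133 = 5.0743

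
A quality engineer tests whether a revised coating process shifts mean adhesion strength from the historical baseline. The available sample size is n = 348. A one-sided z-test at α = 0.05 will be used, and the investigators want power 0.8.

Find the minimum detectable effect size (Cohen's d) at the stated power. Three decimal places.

Required noncentrality: δ = z_{0.05} + z_{0.20} = 1.645 + 0.842 = 2.486.
δ = d·√n ⇒ d = δ/√n = 2.486/√348 = 0.1333.

d ≈ 0.133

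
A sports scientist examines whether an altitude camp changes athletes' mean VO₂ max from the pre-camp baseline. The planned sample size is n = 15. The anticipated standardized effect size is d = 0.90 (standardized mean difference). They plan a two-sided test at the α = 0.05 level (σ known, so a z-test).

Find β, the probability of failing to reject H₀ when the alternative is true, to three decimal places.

Noncentrality parameter: δ = d·√n = 0.90 × √15 = 3.4857
Critical value for a two-sided test at α = 0.05: z_{α/2} = 1.960.
Power = Φ(δ − 1.960) + Φ(−δ − 1.960) = Φ(1.526) + Φ(-5.446) = 0.9365 + 0.0000 = 0.9365.
Type II error: β = 1 − power = 1 − 0.9365 = 0.0635.

β ≈ 0.064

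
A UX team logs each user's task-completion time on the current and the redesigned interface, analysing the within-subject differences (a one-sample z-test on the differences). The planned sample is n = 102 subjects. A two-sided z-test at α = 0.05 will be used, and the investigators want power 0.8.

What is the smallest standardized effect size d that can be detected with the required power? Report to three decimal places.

Need Φ(δ − 1.960) = 0.8, so δ = 1.960 + 0.842 = 2.802.
(Lower-tail contribution to power is negligible for δ > 0.)
δ = d·√n ⇒ d = δ/√n = 2.802/√102 = 0.2774.

d ≈ 0.277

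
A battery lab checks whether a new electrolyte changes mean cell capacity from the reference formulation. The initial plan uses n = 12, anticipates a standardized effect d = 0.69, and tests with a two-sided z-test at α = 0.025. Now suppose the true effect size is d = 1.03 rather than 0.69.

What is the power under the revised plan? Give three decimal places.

Power ≈ 0.908

With d = 1.03: δ = d·√n = 1.03 × √12 = 3.5680. Critical value z_{0.0125} = 2.241.
Revised power = Φ(δ − 2.241) + Φ(−δ − 2.241) = Φ(1.327) + Φ(-5.809) = 0.9077 + 0.0000 = 0.9077.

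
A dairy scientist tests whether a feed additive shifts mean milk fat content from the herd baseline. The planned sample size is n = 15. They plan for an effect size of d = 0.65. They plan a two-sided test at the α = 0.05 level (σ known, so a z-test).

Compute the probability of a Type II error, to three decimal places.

Noncentrality parameter: λ = d·√n = 0.65 × √15 = 2.5174
Critical value for a two-sided test at α = 0.05: z_{α/2} = 1.960.
Power = Φ(λ − 1.960) + Φ(−λ − 1.960) = Φ(0.557) + Φ(-4.477) = 0.7114 + 0.0000 = 0.7114.
Type II error: β = 1 − power = 1 − 0.7114 = 0.2886.

β ≈ 0.289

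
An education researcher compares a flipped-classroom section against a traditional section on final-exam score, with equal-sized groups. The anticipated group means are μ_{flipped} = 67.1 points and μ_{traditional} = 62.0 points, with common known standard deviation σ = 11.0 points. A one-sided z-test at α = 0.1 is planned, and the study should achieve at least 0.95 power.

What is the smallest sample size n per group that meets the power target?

n = 80 per group

Standardized effect: d = |μ_{flipped} − μ_{traditional}| / σ = |67.1 − 62.0| / 11.0 = 0.4636
For power 0.95 need Φ(δ − z_{0.1}) = 0.95, so δ = z_{0.1} + z_{0.05} = 1.282 + 1.645 = 2.926.
δ = d·√(n/2) ⇒ n = 2(δ/d)² = 2 × (2.926 / 0.4636)² = 79.68.
Round up to the next whole unit.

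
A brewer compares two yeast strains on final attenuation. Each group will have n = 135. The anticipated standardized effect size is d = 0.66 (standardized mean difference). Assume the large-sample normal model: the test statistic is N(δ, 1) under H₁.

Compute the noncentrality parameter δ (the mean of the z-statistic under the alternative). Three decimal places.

δ ≈ 5.422

δ = d·√(n/2) = 0.66 × √(135/2) = 5.4225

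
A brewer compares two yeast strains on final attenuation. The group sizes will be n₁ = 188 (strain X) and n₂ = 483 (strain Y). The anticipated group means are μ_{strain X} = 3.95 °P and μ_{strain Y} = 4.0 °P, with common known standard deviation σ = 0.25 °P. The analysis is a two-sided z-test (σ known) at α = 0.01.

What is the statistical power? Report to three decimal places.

Power ≈ 0.402

Standardized effect: d = |μ_{strain X} − μ_{strain Y}| / σ = |3.95 − 4.0| / 0.25 = 0.2000
Noncentrality parameter: δ = d / √(1/n₁ + 1/n₂) = 0.2000 / √(1/188 + 1/483) = 2.3266
Critical value for a two-sided test at α = 0.01: z_{α/2} = 2.576.
Power = Φ(δ − 2.576) + Φ(−δ − 2.576) = Φ(-0.249) + Φ(-4.902) = 0.4016 + 0.0000 = 0.4016.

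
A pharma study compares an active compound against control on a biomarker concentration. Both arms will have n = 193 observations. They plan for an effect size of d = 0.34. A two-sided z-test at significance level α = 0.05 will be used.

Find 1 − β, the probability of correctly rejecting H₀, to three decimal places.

Noncentrality parameter: δ = d·√(n/2) = 0.34 × √(193/2) = 3.3400
Critical value for a two-sided test at α = 0.05: z_{α/2} = 1.960.
Power = Φ(δ − 1.960) + Φ(−δ − 1.960) = Φ(1.380) + Φ(-5.300) = 0.9162 + 0.0000 = 0.9162.

Power ≈ 0.916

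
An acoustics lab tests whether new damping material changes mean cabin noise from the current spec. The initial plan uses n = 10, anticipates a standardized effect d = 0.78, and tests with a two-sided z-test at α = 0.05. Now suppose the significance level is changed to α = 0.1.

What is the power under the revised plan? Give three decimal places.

δ = d·√n = 0.78 × √10 = 2.4666 (unchanged). New critical value: z_{0.05} = 1.645.
Revised power = Φ(δ − 1.645) + Φ(−δ − 1.645) = Φ(0.822) + Φ(-4.111) = 0.7944 + 0.0000 = 0.7944.

Power ≈ 0.794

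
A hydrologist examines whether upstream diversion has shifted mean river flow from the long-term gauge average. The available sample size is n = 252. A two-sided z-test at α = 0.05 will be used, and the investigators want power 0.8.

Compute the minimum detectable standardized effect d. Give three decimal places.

d ≈ 0.176

Need Φ(δ − 1.960) = 0.8, so δ = 1.960 + 0.842 = 2.802.
(Lower-tail contribution to power is negligible for δ > 0.)
δ = d·√n ⇒ d = δ/√n = 2.802/√252 = 0.1765.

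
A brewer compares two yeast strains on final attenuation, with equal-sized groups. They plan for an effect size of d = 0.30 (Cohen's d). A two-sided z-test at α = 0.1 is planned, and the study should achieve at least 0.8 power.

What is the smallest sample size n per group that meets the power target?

For power 0.8 need Φ(δ − z_{0.05}) = 0.8, so δ = z_{0.05} + z_{0.20} = 1.645 + 0.842 = 2.486.
(The Φ(−δ − z_{α/2}) term is vanishingly small for δ > 0 and is dropped in the standard sample-size formula.)
δ = d·√(n/2) ⇒ n = 2(δ/d)² = 2 × (2.486 / 0.30)² = 137.39.
Rounding up, n = 138 per group.

n = 138 per group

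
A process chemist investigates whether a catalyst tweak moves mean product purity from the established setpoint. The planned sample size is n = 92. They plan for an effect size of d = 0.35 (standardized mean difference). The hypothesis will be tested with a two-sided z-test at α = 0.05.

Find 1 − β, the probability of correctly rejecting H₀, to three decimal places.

Power ≈ 0.919

Noncentrality parameter: δ = d·√n = 0.35 × √92 = 3.3571
Two-sided α = 0.05 → critical value z_{0.025} = 1.960.
Power = Φ(δ − 1.960) + Φ(−δ − 1.960) = Φ(1.397) + Φ(-5.317) = 0.9188 + 0.0000 = 0.9188.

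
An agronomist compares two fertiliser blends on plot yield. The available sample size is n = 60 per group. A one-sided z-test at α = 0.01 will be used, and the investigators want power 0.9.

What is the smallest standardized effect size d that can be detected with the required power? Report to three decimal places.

d ≈ 0.659

Required noncentrality: δ = z_{0.01} + z_{0.10} = 2.326 + 1.282 = 3.608.
δ = d·√(n/2) ⇒ d = δ/√(n/2) = 3.608/√(60/2) = 0.6587.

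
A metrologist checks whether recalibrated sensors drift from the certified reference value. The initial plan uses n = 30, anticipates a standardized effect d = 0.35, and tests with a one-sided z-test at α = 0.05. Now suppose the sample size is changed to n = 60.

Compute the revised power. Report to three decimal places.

Power ≈ 0.857

With n = 60: δ = d·√n = 0.35 × √60 = 2.7111. Critical value z_{0.05} = 1.645.
Revised power = P(Z > 1.645 − δ) = Φ(1.066) = 0.8568.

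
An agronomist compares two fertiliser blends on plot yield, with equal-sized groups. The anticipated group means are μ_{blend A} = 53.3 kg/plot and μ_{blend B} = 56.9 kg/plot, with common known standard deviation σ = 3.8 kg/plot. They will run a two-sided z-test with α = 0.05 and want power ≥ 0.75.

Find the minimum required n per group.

n = 16 per group

Standardized effect: d = |μ_{blend A} − μ_{blend B}| / σ = |53.3 − 56.9| / 3.8 = 0.9474
Set Φ(δ − 1.960) = 0.75; then δ − 1.960 = Φ⁻¹(0.75) = 0.674, giving δ = 2.634.
(The Φ(−δ − z_{α/2}) term is vanishingly small for δ > 0 and is dropped in the standard sample-size formula.)
δ = d·√(n/2) ⇒ n = 2(δ/d)² = 2 × (2.634 / 0.9474)² = 15.47.
Round up to the next whole unit.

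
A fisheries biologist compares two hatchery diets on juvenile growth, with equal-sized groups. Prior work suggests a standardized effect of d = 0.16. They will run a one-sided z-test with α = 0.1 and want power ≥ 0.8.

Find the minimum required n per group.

n = 353 per group

For power 0.8 need Φ(δ − z_{0.1}) = 0.8, so δ = z_{0.1} + z_{0.20} = 1.282 + 0.842 = 2.123.
δ = d·√(n/2) ⇒ n = 2(δ/d)² = 2 × (2.123 / 0.16)² = 352.18.
Round up to the next whole unit.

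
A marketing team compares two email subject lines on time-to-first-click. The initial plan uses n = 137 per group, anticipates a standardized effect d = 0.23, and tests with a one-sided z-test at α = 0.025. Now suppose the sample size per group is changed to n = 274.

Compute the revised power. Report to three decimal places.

Power ≈ 0.768

With n = 274 per group: δ = d·√(n/2) = 0.23 × √(274/2) = 2.6921. Critical value z_{0.025} = 1.960.
Revised power = Φ(δ − 1.960) = Φ(0.732) = 0.7680.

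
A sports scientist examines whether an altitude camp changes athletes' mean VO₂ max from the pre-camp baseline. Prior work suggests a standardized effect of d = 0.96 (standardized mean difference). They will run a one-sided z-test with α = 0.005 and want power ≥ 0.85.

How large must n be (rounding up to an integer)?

n = 15

Set Φ(δ − 2.576) = 0.85; then δ − 2.576 = Φ⁻¹(0.85) = 1.036, giving δ = 3.612.
δ = d·√n ⇒ n = (δ/d)² = (3.612 / 0.96)² = 14.16.
Rounding up, n = 15.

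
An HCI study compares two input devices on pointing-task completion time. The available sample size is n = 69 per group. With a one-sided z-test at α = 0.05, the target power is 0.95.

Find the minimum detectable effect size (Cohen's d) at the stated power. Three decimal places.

Required noncentrality: δ = z_{0.05} + z_{0.05} = 1.645 + 1.645 = 3.290.
δ = d·√(n/2) ⇒ d = δ/√(n/2) = 3.290/√(69/2) = 0.5601.

d ≈ 0.560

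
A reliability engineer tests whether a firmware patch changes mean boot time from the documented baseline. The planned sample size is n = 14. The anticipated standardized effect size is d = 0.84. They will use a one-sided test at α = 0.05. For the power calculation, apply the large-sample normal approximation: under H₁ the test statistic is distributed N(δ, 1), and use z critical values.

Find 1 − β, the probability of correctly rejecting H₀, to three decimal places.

Noncentrality parameter: δ = d·√n = 0.84 × √14 = 3.1430
Critical value for a one-sided test at α = 0.05: z_α = 1.645.
Power = P(Z > 1.645 − δ) = Φ(1.498) = 0.9330.

Power ≈ 0.933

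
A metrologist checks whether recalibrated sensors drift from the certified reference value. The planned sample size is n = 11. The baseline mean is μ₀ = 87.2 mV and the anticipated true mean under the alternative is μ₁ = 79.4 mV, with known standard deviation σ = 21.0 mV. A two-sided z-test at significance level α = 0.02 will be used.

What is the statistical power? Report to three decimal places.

Standardized effect: d = |μ₁ − μ₀| / σ = |79.4 − 87.2| / 21.0 = 0.3714
Noncentrality parameter: δ = d·√n = 0.3714 × √11 = 1.2319
Two-sided α = 0.02 → critical value z_{0.01} = 2.326.
Power = Φ(δ − 2.326) + Φ(−δ − 2.326) = Φ(-1.094) + Φ(-3.558) = 0.1369 + 0.0002 = 0.1371.

Power ≈ 0.137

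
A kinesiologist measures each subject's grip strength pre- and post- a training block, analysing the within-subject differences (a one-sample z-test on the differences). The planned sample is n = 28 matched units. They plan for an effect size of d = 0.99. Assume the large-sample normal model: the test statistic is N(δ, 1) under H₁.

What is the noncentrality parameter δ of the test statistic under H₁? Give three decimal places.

δ ≈ 5.239

The noncentrality parameter scales effect size by the design's sample-size factor: δ = d·√n = 0.99 × √28 = 5.2386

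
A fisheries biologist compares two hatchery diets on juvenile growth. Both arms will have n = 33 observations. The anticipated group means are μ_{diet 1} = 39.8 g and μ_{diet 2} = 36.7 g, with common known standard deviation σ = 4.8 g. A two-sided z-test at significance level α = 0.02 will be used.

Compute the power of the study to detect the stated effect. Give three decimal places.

Power ≈ 0.617

Standardized effect: d = |μ_{diet 1} − μ_{diet 2}| / σ = |39.8 − 36.7| / 4.8 = 0.6458
Noncentrality parameter: δ = d·√(n/2) = 0.6458 × √(33/2) = 2.6234
Two-sided α = 0.02 → critical value z_{0.01} = 2.326.
Power = Φ(δ − 2.326) + Φ(−δ − 2.326) = Φ(0.297) + Φ(-4.950) = 0.6168 + 0.0000 = 0.6168.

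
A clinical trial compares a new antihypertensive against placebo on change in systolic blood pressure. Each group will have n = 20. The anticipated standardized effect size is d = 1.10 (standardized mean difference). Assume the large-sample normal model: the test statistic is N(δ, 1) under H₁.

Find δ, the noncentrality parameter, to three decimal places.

δ = d·√(n/2) = 1.10 × √(20/2) = 3.4785

δ ≈ 3.479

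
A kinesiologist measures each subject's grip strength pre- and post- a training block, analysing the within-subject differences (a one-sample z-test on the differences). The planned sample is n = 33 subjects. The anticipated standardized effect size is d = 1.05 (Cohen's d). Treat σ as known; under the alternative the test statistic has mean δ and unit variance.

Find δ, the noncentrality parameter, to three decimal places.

δ = d·√n = 1.05 × √33 = 6.0318

δ ≈ 6.032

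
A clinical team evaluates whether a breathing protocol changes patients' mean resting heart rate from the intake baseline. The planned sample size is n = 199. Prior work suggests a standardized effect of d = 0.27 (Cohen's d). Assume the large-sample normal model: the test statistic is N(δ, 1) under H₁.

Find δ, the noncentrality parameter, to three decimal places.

δ ≈ 3.809

δ = d·√n = 0.27 × √199 = 3.8088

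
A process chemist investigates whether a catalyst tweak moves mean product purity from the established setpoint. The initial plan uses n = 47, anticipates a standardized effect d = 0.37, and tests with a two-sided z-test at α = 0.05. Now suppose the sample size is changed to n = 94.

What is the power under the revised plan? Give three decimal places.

With n = 94: δ = d·√n = 0.37 × √94 = 3.5873. Critical value z_{0.025} = 1.960.
Revised power = Φ(δ − 1.960) + Φ(−δ − 1.960) = Φ(1.627) + Φ(-5.547) = 0.9482 + 0.0000 = 0.9482.

Power ≈ 0.948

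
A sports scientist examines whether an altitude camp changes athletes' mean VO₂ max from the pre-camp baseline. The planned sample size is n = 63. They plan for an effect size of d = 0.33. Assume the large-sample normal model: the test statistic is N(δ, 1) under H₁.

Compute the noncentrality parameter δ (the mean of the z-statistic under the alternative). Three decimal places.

δ ≈ 2.619

The noncentrality parameter scales effect size by the design's sample-size factor: δ = d·√n = 0.33 × √63 = 2.6193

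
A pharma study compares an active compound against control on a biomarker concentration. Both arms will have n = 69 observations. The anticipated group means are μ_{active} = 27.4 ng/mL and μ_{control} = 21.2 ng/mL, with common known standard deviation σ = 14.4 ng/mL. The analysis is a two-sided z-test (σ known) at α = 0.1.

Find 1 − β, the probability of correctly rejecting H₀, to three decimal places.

Standardized effect: d = |μ_{active} − μ_{control}| / σ = |27.4 − 21.2| / 14.4 = 0.4306
Noncentrality parameter: δ = d·√(n/2) = 0.4306 × √(69/2) = 2.5289
Two-sided α = 0.1 → critical value z_{0.05} = 1.645.
Power = Φ(δ − 1.645) + Φ(−δ − 1.645) = Φ(0.884) + Φ(-4.174) = 0.8117 + 0.0000 = 0.8117.

Power ≈ 0.812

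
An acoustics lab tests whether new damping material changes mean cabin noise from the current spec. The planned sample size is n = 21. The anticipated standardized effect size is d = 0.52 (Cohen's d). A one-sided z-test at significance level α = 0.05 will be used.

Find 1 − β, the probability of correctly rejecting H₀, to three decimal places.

Power ≈ 0.770

Noncentrality parameter: δ = d·√n = 0.52 × √21 = 2.3829
Critical value for a one-sided test at α = 0.05: z_α = 1.645.
Power = P(Z > 1.645 − δ) = Φ(0.738) = 0.7698.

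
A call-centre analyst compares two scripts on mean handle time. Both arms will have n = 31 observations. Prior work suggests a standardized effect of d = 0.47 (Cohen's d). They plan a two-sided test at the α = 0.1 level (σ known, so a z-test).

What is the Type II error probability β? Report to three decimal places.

β ≈ 0.418

Noncentrality parameter: λ = d·√(n/2) = 0.47 × √(31/2) = 1.8504
Critical value for a two-sided test at α = 0.1: z_{α/2} = 1.645.
Power = Φ(λ − 1.645) + Φ(−λ − 1.645) = Φ(0.206) + Φ(-3.495) = 0.5814 + 0.0002 = 0.5817.
Type II error: β = 1 − power = 1 − 0.5817 = 0.4183.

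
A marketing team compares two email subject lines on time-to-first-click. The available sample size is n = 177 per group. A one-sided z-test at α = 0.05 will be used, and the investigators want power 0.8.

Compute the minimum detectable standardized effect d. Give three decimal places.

Required noncentrality: δ = z_{0.05} + z_{0.20} = 1.645 + 0.842 = 2.486.
δ = d·√(n/2) ⇒ d = δ/√(n/2) = 2.486/√(177/2) = 0.2643.

d ≈ 0.264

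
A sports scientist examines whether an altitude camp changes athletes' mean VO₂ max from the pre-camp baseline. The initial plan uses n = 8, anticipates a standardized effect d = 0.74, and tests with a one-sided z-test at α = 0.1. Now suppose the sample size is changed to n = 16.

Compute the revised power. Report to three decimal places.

Power ≈ 0.953

With n = 16: δ = d·√n = 0.74 × √16 = 2.9600. Critical value z_{0.1} = 1.282.
Revised power = P(Z > 1.282 − δ) = Φ(1.678) = 0.9534.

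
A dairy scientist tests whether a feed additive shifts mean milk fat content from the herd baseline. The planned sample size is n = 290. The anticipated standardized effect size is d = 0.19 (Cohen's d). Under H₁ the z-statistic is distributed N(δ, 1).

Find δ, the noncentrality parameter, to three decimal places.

δ ≈ 3.236

The noncentrality parameter scales effect size by the design's sample-size factor: δ = d·√n = 0.19 × √290 = 3.2356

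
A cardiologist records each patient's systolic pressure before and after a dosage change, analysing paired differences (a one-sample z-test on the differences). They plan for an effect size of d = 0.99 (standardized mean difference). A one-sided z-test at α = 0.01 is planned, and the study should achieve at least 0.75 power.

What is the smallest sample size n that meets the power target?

n = 10

For power 0.75 need Φ(δ − z_{0.01}) = 0.75, so δ = z_{0.01} + z_{0.25} = 2.326 + 0.674 = 3.001.
δ = d·√n ⇒ n = (δ/d)² = (3.001 / 0.99)² = 9.19.
Rounding up, n = 10.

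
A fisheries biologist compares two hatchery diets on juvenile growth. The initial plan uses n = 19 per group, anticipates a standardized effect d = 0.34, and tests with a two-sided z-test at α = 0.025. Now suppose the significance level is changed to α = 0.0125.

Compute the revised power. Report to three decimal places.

δ = d·√(n/2) = 0.34 × √(19/2) = 1.0480 (unchanged). New critical value: z_{0.0063} = 2.498.
Revised power = Φ(δ − 2.498) + Φ(−δ − 2.498) = Φ(-1.450) + Φ(-3.546) = 0.0736 + 0.0002 = 0.0738.

Power ≈ 0.074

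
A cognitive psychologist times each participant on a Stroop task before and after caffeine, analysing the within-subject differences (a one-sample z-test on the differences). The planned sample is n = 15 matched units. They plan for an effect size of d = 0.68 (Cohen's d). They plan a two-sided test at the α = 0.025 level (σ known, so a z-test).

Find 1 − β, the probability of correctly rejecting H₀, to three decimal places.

Power ≈ 0.653

Noncentrality parameter: δ = d·√n = 0.68 × √15 = 2.6336
Critical value for a two-sided test at α = 0.025: z_{α/2} = 2.241.
Power = Φ(δ − 2.241) + Φ(−δ − 2.241) = Φ(0.392) + Φ(-4.875) = 0.6526 + 0.0000 = 0.6526.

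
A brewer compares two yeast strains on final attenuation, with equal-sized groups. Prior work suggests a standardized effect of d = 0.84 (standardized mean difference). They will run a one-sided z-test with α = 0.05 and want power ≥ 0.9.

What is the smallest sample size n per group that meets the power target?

n = 25 per group

For power 0.9 need Φ(δ − z_{0.05}) = 0.9, so δ = z_{0.05} + z_{0.10} = 1.645 + 1.282 = 2.926.
δ = d·√(n/2) ⇒ n = 2(δ/d)² = 2 × (2.926 / 0.84)² = 24.27.
Rounding up, n = 25 per group.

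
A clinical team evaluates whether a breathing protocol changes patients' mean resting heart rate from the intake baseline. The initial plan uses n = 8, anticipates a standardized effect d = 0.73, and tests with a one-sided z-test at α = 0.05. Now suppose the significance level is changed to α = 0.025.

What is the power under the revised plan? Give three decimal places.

δ = d·√n = 0.73 × √8 = 2.0648 (unchanged). New critical value: z_{0.025} = 1.960.
Revised power = P(Z > 1.960 − δ) = Φ(0.105) = 0.5417.

Power ≈ 0.542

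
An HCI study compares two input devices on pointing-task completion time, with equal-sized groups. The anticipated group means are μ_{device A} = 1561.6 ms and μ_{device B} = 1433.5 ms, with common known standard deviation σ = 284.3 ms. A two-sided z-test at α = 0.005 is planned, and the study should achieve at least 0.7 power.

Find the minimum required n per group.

Standardized effect: d = |μ_{device A} − μ_{device B}| / σ = |1561.6 − 1433.5| / 284.3 = 0.4506
For power 0.7 need Φ(δ − z_{0.0025}) = 0.7, so δ = z_{0.0025} + z_{0.30} = 2.807 + 0.524 = 3.331.
(Ignoring the negligible lower-tail rejection probability gives the usual closed-form inversion.)
δ = d·√(n/2) ⇒ n = 2(δ/d)² = 2 × (3.331 / 0.4506)² = 109.33.
Rounding up, n = 110 per group.

n = 110 per group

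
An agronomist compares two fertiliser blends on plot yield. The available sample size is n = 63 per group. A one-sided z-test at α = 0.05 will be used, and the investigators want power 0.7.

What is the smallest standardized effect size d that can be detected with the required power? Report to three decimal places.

Need Φ(δ − 1.645) = 0.7, so δ = 1.645 + 0.524 = 2.169.
δ = d·√(n/2) ⇒ d = δ/√(n/2) = 2.169/√(63/2) = 0.3865.

d ≈ 0.387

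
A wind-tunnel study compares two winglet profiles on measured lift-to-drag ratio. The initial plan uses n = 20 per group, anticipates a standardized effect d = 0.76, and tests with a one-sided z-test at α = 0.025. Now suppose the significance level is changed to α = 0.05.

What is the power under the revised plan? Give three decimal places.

Power ≈ 0.776

δ = d·√(n/2) = 0.76 × √(20/2) = 2.4033 (unchanged). New critical value: z_{0.05} = 1.645.
Revised power = P(Z > 1.645 − δ) = Φ(0.758) = 0.7759.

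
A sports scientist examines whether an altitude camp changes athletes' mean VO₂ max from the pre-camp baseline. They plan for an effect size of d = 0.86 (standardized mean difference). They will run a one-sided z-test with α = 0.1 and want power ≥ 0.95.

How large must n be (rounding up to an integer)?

n = 12

For power 0.95 need Φ(δ − z_{0.1}) = 0.95, so δ = z_{0.1} + z_{0.05} = 1.282 + 1.645 = 2.926.
δ = d·√n ⇒ n = (δ/d)² = (2.926 / 0.86)² = 11.58.
Rounding up, n = 12.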